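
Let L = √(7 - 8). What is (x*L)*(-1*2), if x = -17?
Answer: 34*I ≈ 34.0*I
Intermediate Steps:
L = I (L = √(-1) = I ≈ 1.0*I)
(x*L)*(-1*2) = (-17*I)*(-1*2) = -17*I*(-2) = 34*I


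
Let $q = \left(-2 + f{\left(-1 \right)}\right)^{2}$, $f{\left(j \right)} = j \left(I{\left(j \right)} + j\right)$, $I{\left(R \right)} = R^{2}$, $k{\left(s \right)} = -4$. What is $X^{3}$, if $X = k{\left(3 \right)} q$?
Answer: $-4096$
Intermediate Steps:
$f{\left(j \right)} = j \left(j + j^{2}\right)$ ($f{\left(j \right)} = j \left(j^{2} + j\right) = j \left(j + j^{2}\right)$)
$q = 4$ ($q = \left(-2 + \left(-1\right)^{2} \left(1 - 1\right)\right)^{2} = \left(-2 + 1 \cdot 0\right)^{2} = \left(-2 + 0\right)^{2} = \left(-2\right)^{2} = 4$)
$X = -16$ ($X = \left(-4\right) 4 = -16$)
$X^{3} = \left(-16\right)^{3} = -4096$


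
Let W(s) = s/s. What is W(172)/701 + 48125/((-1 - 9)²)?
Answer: 1349429/2804 ≈ 481.25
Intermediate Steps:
W(s) = 1
W(172)/701 + 48125/((-1 - 9)²) = 1/701 + 48125/((-1 - 9)²) = 1*(1/701) + 48125/((-10)²) = 1/701 + 48125/100 = 1/701 + 48125*(1/100) = 1/701 + 1925/4 = 1349429/2804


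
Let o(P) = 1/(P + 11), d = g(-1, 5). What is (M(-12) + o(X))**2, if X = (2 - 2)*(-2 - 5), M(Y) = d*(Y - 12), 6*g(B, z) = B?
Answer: 2025/121 ≈ 16.736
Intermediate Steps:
g(B, z) = B/6
d = -1/6 (d = (1/6)*(-1) = -1/6 ≈ -0.16667)
M(Y) = 2 - Y/6 (M(Y) = -(Y - 12)/6 = -(-12 + Y)/6 = 2 - Y/6)
X = 0 (X = 0*(-7) = 0)
o(P) = 1/(11 + P)
(M(-12) + o(X))**2 = ((2 - 1/6*(-12)) + 1/(11 + 0))**2 = ((2 + 2) + 1/11)**2 = (4 + 1/11)**2 = (45/11)**2 = 2025/121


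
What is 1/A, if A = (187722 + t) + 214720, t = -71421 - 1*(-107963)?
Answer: 1/438984 ≈ 2.2780e-6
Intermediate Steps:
t = 36542 (t = -71421 + 107963 = 36542)
A = 438984 (A = (187722 + 36542) + 214720 = 224264 + 214720 = 438984)
1/A = 1/438984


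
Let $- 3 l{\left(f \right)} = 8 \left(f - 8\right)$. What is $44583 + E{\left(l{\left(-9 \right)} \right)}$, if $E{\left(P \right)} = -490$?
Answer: $44093$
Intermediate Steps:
$l{\left(f \right)} = \frac{64}{3} - \frac{8 f}{3}$ ($l{\left(f \right)} = - \frac{8 \left(f - 8\right)}{3} = - \frac{8 \left(-8 + f\right)}{3} = - \frac{-64 + 8 f}{3} = \frac{64}{3} - \frac{8 f}{3}$)
$44583 + E{\left(l{\left(-9 \right)} \right)} = 44583 - 490 = 44093$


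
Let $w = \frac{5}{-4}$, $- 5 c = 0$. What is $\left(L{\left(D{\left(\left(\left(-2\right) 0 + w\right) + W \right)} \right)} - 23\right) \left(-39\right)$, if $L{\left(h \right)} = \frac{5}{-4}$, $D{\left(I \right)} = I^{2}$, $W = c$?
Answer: $\frac{3783}{4} \approx 945.75$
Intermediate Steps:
$c = 0$ ($c = \left(- \frac{1}{5}\right) 0 = 0$)
$w = - \frac{5}{4}$ ($w = 5 \left(- \frac{1}{4}\right) = - \frac{5}{4} \approx -1.25$)
$W = 0$
$L{\left(h \right)} = - \frac{5}{4}$ ($L{\left(h \right)} = 5 \left(- \frac{1}{4}\right) = - \frac{5}{4}$)
$\left(L{\left(D{\left(\left(\left(-2\right) 0 + w\right) + W \right)} \right)} - 23\right) \left(-39\right) = \left(- \frac{5}{4} - 23\right) \left(-39\right) = \left(- \frac{97}{4}\right) \left(-39\right) = \frac{3783}{4}$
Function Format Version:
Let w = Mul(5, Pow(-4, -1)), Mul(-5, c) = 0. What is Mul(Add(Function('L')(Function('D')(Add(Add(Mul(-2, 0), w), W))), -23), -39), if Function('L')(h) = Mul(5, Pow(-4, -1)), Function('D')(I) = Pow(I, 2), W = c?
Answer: Rational(3783, 4) ≈ 945.75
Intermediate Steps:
c = 0 (c = Mul(Rational(-1, 5), 0) = 0)
w = Rational(-5, 4) (w = Mul(5, Rational(-1, 4)) = Rational(-5, 4) ≈ -1.2500)
W = 0
Function('L')(h) = Rational(-5, 4) (Function('L')(h) = Mul(5, Rational(-1, 4)) = Rational(-5, 4))
Mul(Add(Function('L')(Function('D')(Add(Add(Mul(-2, 0), w), W))), -23), -39) = Mul(Add(Rational(-5, 4), -23), -39) = Mul(Rational(-97, 4), -39) = Rational(3783, 4)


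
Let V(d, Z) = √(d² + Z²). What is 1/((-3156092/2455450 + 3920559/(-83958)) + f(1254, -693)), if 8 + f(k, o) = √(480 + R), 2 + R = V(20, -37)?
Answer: -1/(1923492189581/34359111850 - √(478 + √1769)) ≈ -0.030141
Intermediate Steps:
V(d, Z) = √(Z² + d²)
R = -2 + √1769 (R = -2 + √((-37)² + 20²) = -2 + √(1369 + 400) = -2 + √1769 ≈ 40.060)
f(k, o) = -8 + √(478 + √1769) (f(k, o) = -8 + √(480 + (-2 + √1769)) = -8 + √(478 + √1769))
1/((-3156092/2455450 + 3920559/(-83958)) + f(1254, -693)) = 1/((-3156092/2455450 + 3920559/(-83958)) + (-8 + √(478 + √1769))) = 1/((-3156092*1/2455450 + 3920559*(-1/83958)) + (-8 + √(478 + √1769))) = 1/((-1578046/1227725 - 1306853/27986) + (-8 + √(478 + √1769))) = 1/(-1648619294781/34359111850 + (-8 + √(478 + √1769))) = 1/(-1923492189581/34359111850 + √(478 + √1769))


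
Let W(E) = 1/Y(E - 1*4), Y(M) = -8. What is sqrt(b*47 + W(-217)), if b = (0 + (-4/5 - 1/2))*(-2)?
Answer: sqrt(48830)/20 ≈ 11.049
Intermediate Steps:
b = 13/5 (b = (0 + (-4*1/5 - 1*1/2))*(-2) = (0 + (-4/5 - 1/2))*(-2) = (0 - 13/10)*(-2) = -13/10*(-2) = 13/5 ≈ 2.6000)
W(E) = -1/8 (W(E) = 1/(-8) = -1/8)
sqrt(b*47 + W(-217)) = sqrt((13/5)*47 - 1/8) = sqrt(611/5 - 1/8) = sqrt(4883/40) = sqrt(48830)/20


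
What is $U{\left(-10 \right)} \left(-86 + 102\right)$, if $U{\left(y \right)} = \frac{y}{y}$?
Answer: $16$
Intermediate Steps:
$U{\left(y \right)} = 1$
$U{\left(-10 \right)} \left(-86 + 102\right) = 1 \left(-86 + 102\right) = 1 \cdot 16 = 16$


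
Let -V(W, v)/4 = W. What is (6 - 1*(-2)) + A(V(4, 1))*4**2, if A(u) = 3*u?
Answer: -760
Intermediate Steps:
V(W, v) = -4*W
(6 - 1*(-2)) + A(V(4, 1))*4**2 = (6 - 1*(-2)) + (3*(-4*4))*4**2 = (6 + 2) + (3*(-16))*16 = 8 - 48*16 = 8 - 768 = -760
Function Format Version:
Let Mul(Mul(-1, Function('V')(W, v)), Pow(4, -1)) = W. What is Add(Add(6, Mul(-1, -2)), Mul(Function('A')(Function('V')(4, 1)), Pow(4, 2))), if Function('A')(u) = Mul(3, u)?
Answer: -760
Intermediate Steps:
Function('V')(W, v) = Mul(-4, W)
Add(Add(6, Mul(-1, -2)), Mul(Function('A')(Function('V')(4, 1)), Pow(4, 2))) = Add(Add(6, Mul(-1, -2)), Mul(Mul(3, Mul(-4, 4)), Pow(4, 2))) = Add(Add(6, 2), Mul(Mul(3, -16), 16)) = Add(8, Mul(-48, 16)) = Add(8, -768) = -760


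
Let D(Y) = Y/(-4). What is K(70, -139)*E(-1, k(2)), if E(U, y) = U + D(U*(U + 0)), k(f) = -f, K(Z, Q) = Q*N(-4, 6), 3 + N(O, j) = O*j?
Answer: -18765/4 ≈ -4691.3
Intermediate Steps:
D(Y) = -Y/4 (D(Y) = Y*(-¼) = -Y/4)
N(O, j) = -3 + O*j
K(Z, Q) = -27*Q (K(Z, Q) = Q*(-3 - 4*6) = Q*(-3 - 24) = Q*(-27) = -27*Q)
E(U, y) = U - U²/4 (E(U, y) = U - U*(U + 0)/4 = U - U*U/4 = U - U²/4)
K(70, -139)*E(-1, k(2)) = (-27*(-139))*((¼)*(-1)*(4 - 1*(-1))) = 3753*((¼)*(-1)*(4 + 1)) = 3753*((¼)*(-1)*5) = 3753*(-5/4) = -18765/4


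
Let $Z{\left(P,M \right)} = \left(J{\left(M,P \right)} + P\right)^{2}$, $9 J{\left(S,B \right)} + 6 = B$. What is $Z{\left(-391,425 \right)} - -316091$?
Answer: $\frac{40938427}{81} \approx 5.0541 \cdot 10^{5}$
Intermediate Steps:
$J{\left(S,B \right)} = - \frac{2}{3} + \frac{B}{9}$
$Z{\left(P,M \right)} = \left(- \frac{2}{3} + \frac{10 P}{9}\right)^{2}$ ($Z{\left(P,M \right)} = \left(\left(- \frac{2}{3} + \frac{P}{9}\right) + P\right)^{2} = \left(- \frac{2}{3} + \frac{10 P}{9}\right)^{2}$)
$Z{\left(-391,425 \right)} - -316091 = \frac{4 \left(-3 + 5 \left(-391\right)\right)^{2}}{81} - -316091 = \frac{4 \left(-3 - 1955\right)^{2}}{81} + 316091 = \frac{4 \left(-1958\right)^{2}}{81} + 316091 = \frac{4}{81} \cdot 3833764 + 316091 = \frac{15335056}{81} + 316091 = \frac{40938427}{81}$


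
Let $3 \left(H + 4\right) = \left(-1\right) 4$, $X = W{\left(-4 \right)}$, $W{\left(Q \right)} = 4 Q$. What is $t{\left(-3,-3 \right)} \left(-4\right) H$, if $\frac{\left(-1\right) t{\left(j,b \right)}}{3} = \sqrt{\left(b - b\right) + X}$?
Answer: $- 256 i \approx - 256.0 i$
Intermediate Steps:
$X = -16$ ($X = 4 \left(-4\right) = -16$)
$t{\left(j,b \right)} = - 12 i$ ($t{\left(j,b \right)} = - 3 \sqrt{\left(b - b\right) - 16} = - 3 \sqrt{0 - 16} = - 3 \sqrt{-16} = - 3 \cdot 4 i = - 12 i$)
$H = - \frac{16}{3}$ ($H = -4 + \frac{\left(-1\right) 4}{3} = -4 + \frac{1}{3} \left(-4\right) = -4 - \frac{4}{3} = - \frac{16}{3} \approx -5.3333$)
$t{\left(-3,-3 \right)} \left(-4\right) H = - 12 i \left(-4\right) \left(- \frac{16}{3}\right) = 48 i \left(- \frac{16}{3}\right) = - 256 i$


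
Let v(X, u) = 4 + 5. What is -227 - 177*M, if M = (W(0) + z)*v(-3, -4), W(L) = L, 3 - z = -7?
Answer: -16157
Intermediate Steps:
v(X, u) = 9
z = 10 (z = 3 - 1*(-7) = 3 + 7 = 10)
M = 90 (M = (0 + 10)*9 = 10*9 = 90)
-227 - 177*M = -227 - 177*90 = -227 - 15930 = -16157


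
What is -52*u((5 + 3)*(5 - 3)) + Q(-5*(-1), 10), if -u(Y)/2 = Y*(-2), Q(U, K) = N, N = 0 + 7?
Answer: -3321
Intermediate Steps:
N = 7
Q(U, K) = 7
u(Y) = 4*Y (u(Y) = -2*Y*(-2) = -(-4)*Y = 4*Y)
-52*u((5 + 3)*(5 - 3)) + Q(-5*(-1), 10) = -208*(5 + 3)*(5 - 3) + 7 = -208*8*2 + 7 = -208*16 + 7 = -52*64 + 7 = -3328 + 7 = -3321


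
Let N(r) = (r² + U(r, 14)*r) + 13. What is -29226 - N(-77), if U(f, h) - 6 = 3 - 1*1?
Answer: -34552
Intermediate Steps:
U(f, h) = 8 (U(f, h) = 6 + (3 - 1*1) = 6 + (3 - 1) = 6 + 2 = 8)
N(r) = 13 + r² + 8*r (N(r) = (r² + 8*r) + 13 = 13 + r² + 8*r)
-29226 - N(-77) = -29226 - (13 + (-77)² + 8*(-77)) = -29226 - (13 + 5929 - 616) = -29226 - 1*5326 = -29226 - 5326 = -34552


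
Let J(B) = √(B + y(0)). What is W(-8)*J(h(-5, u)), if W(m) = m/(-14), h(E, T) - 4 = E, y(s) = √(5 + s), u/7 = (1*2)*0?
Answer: 4*√(-1 + √5)/7 ≈ 0.63531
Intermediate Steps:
u = 0 (u = 7*((1*2)*0) = 7*(2*0) = 7*0 = 0)
h(E, T) = 4 + E
W(m) = -m/14 (W(m) = m*(-1/14) = -m/14)
J(B) = √(B + √5) (J(B) = √(B + √(5 + 0)) = √(B + √5))
W(-8)*J(h(-5, u)) = (-1/14*(-8))*√((4 - 5) + √5) = 4*√(-1 + √5)/7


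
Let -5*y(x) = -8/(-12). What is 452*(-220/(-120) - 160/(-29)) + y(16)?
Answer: 1445212/435 ≈ 3322.3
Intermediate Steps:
y(x) = -2/15 (y(x) = -(-8)/(5*(-12)) = -(-8)*(-1)/(5*12) = -⅕*⅔ = -2/15)
452*(-220/(-120) - 160/(-29)) + y(16) = 452*(-220/(-120) - 160/(-29)) - 2/15 = 452*(-220*(-1/120) - 160*(-1/29)) - 2/15 = 452*(11/6 + 160/29) - 2/15 = 452*(1279/174) - 2/15 = 289054/87 - 2/15 = 1445212/435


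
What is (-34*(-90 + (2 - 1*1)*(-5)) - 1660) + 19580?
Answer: 21150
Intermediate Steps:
(-34*(-90 + (2 - 1*1)*(-5)) - 1660) + 19580 = (-34*(-90 + (2 - 1)*(-5)) - 1660) + 19580 = (-34*(-90 + 1*(-5)) - 1660) + 19580 = (-34*(-90 - 5) - 1660) + 19580 = (-34*(-95) - 1660) + 19580 = (3230 - 1660) + 19580 = 1570 + 19580 = 21150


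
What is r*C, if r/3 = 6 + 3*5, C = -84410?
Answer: -5317830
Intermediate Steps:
r = 63 (r = 3*(6 + 3*5) = 3*(6 + 15) = 3*21 = 63)
r*C = 63*(-84410) = -5317830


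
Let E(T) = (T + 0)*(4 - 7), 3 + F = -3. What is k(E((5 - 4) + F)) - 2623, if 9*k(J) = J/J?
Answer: -23606/9 ≈ -2622.9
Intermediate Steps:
F = -6 (F = -3 - 3 = -6)
E(T) = -3*T (E(T) = T*(-3) = -3*T)
k(J) = ⅑ (k(J) = (J/J)/9 = (⅑)*1 = ⅑)
k(E((5 - 4) + F)) - 2623 = ⅑ - 2623 = -23606/9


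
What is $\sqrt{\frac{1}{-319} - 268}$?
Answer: $\frac{i \sqrt{27272267}}{319} \approx 16.371 i$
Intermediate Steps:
$\sqrt{\frac{1}{-319} - 268} = \sqrt{- \frac{1}{319} - 268} = \sqrt{- \frac{85493}{319}} = \frac{i \sqrt{27272267}}{319}$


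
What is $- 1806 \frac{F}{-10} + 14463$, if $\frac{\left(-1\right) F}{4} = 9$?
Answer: $\frac{39807}{5} \approx 7961.4$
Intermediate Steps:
$F = -36$ ($F = \left(-4\right) 9 = -36$)
$- 1806 \frac{F}{-10} + 14463 = - 1806 \left(- \frac{36}{-10}\right) + 14463 = - 1806 \left(\left(-36\right) \left(- \frac{1}{10}\right)\right) + 14463 = \left(-1806\right) \frac{18}{5} + 14463 = - \frac{32508}{5} + 14463 = \frac{39807}{5}$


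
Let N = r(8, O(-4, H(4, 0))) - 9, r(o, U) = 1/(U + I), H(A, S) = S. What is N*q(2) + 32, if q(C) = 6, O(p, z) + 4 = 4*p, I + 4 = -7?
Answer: -688/31 ≈ -22.194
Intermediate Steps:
I = -11 (I = -4 - 7 = -11)
O(p, z) = -4 + 4*p
r(o, U) = 1/(-11 + U) (r(o, U) = 1/(U - 11) = 1/(-11 + U))
N = -280/31 (N = 1/(-11 + (-4 + 4*(-4))) - 9 = 1/(-11 + (-4 - 16)) - 9 = 1/(-11 - 20) - 9 = 1/(-31) - 9 = -1/31 - 9 = -280/31 ≈ -9.0323)
N*q(2) + 32 = -280/31*6 + 32 = -1680/31 + 32 = -688/31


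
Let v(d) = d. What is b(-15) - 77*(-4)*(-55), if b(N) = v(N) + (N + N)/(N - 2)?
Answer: -288205/17 ≈ -16953.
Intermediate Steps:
b(N) = N + 2*N/(-2 + N) (b(N) = N + (N + N)/(N - 2) = N + (2*N)/(-2 + N) = N + 2*N/(-2 + N))
b(-15) - 77*(-4)*(-55) = (-15)²/(-2 - 15) - 77*(-4)*(-55) = 225/(-17) + 308*(-55) = 225*(-1/17) - 16940 = -225/17 - 16940 = -288205/17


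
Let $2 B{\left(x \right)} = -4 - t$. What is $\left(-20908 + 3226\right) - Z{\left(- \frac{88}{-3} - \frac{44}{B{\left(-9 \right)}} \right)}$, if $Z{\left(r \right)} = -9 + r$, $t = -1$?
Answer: $- \frac{53195}{3} \approx -17732.0$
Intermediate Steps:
$B{\left(x \right)} = - \frac{3}{2}$ ($B{\left(x \right)} = \frac{-4 - -1}{2} = \frac{-4 + 1}{2} = \frac{1}{2} \left(-3\right) = - \frac{3}{2}$)
$\left(-20908 + 3226\right) - Z{\left(- \frac{88}{-3} - \frac{44}{B{\left(-9 \right)}} \right)} = \left(-20908 + 3226\right) - \left(-9 - \left(- \frac{88}{3} - \frac{88}{3}\right)\right) = -17682 - \left(-9 - - \frac{176}{3}\right) = -17682 - \left(-9 + \left(\frac{88}{3} + \frac{88}{3}\right)\right) = -17682 - \left(-9 + \frac{176}{3}\right) = -17682 - \frac{149}{3} = - \frac{53195}{3}$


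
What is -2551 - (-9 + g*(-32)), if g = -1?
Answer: -2574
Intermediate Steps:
-2551 - (-9 + g*(-32)) = -2551 - (-9 - 1*(-32)) = -2551 - (-9 + 32) = -2551 - 1*23 = -2551 - 23 = -2574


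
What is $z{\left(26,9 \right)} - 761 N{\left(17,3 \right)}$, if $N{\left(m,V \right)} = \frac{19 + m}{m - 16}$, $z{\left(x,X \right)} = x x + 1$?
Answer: $-26719$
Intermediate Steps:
$z{\left(x,X \right)} = 1 + x^{2}$ ($z{\left(x,X \right)} = x^{2} + 1 = 1 + x^{2}$)
$N{\left(m,V \right)} = \frac{19 + m}{-16 + m}$
$z{\left(26,9 \right)} - 761 N{\left(17,3 \right)} = \left(1 + 26^{2}\right) - 761 \frac{19 + 17}{-16 + 17} = \left(1 + 676\right) - 761 \cdot 1^{-1} \cdot 36 = 677 - 761 \cdot 1 \cdot 36 = 677 - 27396 = -26719$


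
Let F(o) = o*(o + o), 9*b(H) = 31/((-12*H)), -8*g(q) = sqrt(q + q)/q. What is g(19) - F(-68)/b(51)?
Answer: 50937984/31 - sqrt(38)/152 ≈ 1.6432e+6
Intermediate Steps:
g(q) = -sqrt(2)/(8*sqrt(q)) (g(q) = -sqrt(q + q)/(8*q) = -sqrt(2*q)/(8*q) = -sqrt(2)*sqrt(q)/(8*q) = -sqrt(2)/(8*sqrt(q)))
b(H) = -31/(108*H) (b(H) = (31/((-12*H)))/9 = (31*(-1/(12*H)))/9 = (-31/(12*H))/9 = -31/(108*H))
F(o) = 2*o**2 (F(o) = o*(2*o) = 2*o**2)
g(19) - F(-68)/b(51) = -sqrt(2)/(8*sqrt(19)) - 2*(-68)**2/((-31/108/51)) = -sqrt(2)*sqrt(19)/19/8 - 2*4624/((-31/108*1/51)) = -sqrt(38)/152 - 9248/(-31/5508) = -sqrt(38)/152 - 9248*(-5508)/31 = -sqrt(38)/152 - 1*(-50937984/31) = -sqrt(38)/152 + 50937984/31 = 50937984/31 - sqrt(38)/152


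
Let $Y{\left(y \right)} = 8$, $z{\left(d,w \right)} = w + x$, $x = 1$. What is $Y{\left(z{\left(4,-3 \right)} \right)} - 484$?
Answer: $-476$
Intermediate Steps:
$z{\left(d,w \right)} = 1 + w$ ($z{\left(d,w \right)} = w + 1 = 1 + w$)
$Y{\left(z{\left(4,-3 \right)} \right)} - 484 = 8 - 484 = -476$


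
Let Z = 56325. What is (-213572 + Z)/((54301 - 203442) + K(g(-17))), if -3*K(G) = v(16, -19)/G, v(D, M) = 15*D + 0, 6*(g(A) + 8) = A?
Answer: 2044211/1938737 ≈ 1.0544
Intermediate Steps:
g(A) = -8 + A/6
v(D, M) = 15*D
K(G) = -80/G (K(G) = -15*16/(3*G) = -80/G)
(-213572 + Z)/((54301 - 203442) + K(g(-17))) = (-213572 + 56325)/((54301 - 203442) - 80/(-8 + (1/6)*(-17))) = -157247/(-149141 - 80/(-8 - 17/6)) = -157247/(-149141 - 80/(-65/6)) = -157247/(-149141 - 80*(-6/65)) = -157247/(-149141 + 96/13) = -157247/(-1938737/13) = -157247*(-13/1938737) = 2044211/1938737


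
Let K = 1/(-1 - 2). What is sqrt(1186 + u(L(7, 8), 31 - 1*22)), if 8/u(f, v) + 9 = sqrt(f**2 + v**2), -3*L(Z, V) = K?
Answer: sqrt(-95994 + 1186*sqrt(6562))/sqrt(-81 + sqrt(6562)) ≈ 113.36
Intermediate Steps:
K = -1/3 (K = 1/(-3) = -1/3 ≈ -0.33333)
L(Z, V) = 1/9 (L(Z, V) = -1/3*(-1/3) = 1/9)
u(f, v) = 8/(-9 + sqrt(f**2 + v**2))
sqrt(1186 + u(L(7, 8), 31 - 1*22)) = sqrt(1186 + 8/(-9 + sqrt((1/9)**2 + (31 - 1*22)**2))) = sqrt(1186 + 8/(-9 + sqrt(1/81 + (31 - 22)**2))) = sqrt(1186 + 8/(-9 + sqrt(1/81 + 9**2))) = sqrt(1186 + 8/(-9 + sqrt(1/81 + 81))) = sqrt(1186 + 8/(-9 + sqrt(6562/81))) = sqrt(1186 + 8/(-9 + sqrt(6562)/9))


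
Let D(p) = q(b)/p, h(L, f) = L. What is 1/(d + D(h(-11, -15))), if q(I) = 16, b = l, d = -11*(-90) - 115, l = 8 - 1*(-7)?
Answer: 11/9609 ≈ 0.0011448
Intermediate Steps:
l = 15 (l = 8 + 7 = 15)
d = 875 (d = 990 - 115 = 875)
b = 15
D(p) = 16/p
1/(d + D(h(-11, -15))) = 1/(875 + 16/(-11)) = 1/(875 + 16*(-1/11)) = 1/(875 - 16/11) = 1/(9609/11) = 11/9609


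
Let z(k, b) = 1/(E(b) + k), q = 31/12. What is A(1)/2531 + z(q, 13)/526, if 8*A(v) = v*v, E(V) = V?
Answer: 170669/995816888 ≈ 0.00017139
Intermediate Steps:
q = 31/12 (q = 31*(1/12) = 31/12 ≈ 2.5833)
A(v) = v**2/8 (A(v) = (v*v)/8 = v**2/8)
z(k, b) = 1/(b + k)
A(1)/2531 + z(q, 13)/526 = ((1/8)*1**2)/2531 + 1/((13 + 31/12)*526) = ((1/8)*1)*(1/2531) + (1/526)/(187/12) = (1/8)*(1/2531) + (12/187)*(1/526) = 1/20248 + 6/49181 = 170669/995816888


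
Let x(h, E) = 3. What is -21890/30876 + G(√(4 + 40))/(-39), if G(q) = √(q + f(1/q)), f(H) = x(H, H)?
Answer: -10945/15438 - √(3 + 2*√11)/39 ≈ -0.78855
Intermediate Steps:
f(H) = 3
G(q) = √(3 + q) (G(q) = √(q + 3) = √(3 + q))
-21890/30876 + G(√(4 + 40))/(-39) = -21890/30876 + √(3 + √(4 + 40))/(-39) = -21890*1/30876 + √(3 + √44)*(-1/39) = -10945/15438 + √(3 + 2*√11)*(-1/39) = -10945/15438 - √(3 + 2*√11)/39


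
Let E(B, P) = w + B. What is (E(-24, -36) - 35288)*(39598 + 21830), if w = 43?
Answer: -2166504132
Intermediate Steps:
E(B, P) = 43 + B
(E(-24, -36) - 35288)*(39598 + 21830) = ((43 - 24) - 35288)*(39598 + 21830) = (19 - 35288)*61428 = -35269*61428 = -2166504132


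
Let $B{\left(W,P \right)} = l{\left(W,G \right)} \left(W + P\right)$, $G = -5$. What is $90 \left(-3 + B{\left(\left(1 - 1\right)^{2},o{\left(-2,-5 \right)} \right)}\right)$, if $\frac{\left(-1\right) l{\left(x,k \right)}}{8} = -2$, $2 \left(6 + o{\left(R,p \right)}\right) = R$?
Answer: $-10350$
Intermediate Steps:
$o{\left(R,p \right)} = -6 + \frac{R}{2}$
$l{\left(x,k \right)} = 16$ ($l{\left(x,k \right)} = \left(-8\right) \left(-2\right) = 16$)
$B{\left(W,P \right)} = 16 P + 16 W$ ($B{\left(W,P \right)} = 16 \left(W + P\right) = 16 \left(P + W\right) = 16 P + 16 W$)
$90 \left(-3 + B{\left(\left(1 - 1\right)^{2},o{\left(-2,-5 \right)} \right)}\right) = 90 \left(-3 + \left(16 \left(-6 + \frac{1}{2} \left(-2\right)\right) + 16 \left(1 - 1\right)^{2}\right)\right) = 90 \left(-3 + \left(16 \left(-6 - 1\right) + 16 \cdot 0^{2}\right)\right) = 90 \left(-3 + \left(16 \left(-7\right) + 16 \cdot 0\right)\right) = 90 \left(-3 + \left(-112 + 0\right)\right) = 90 \left(-3 - 112\right) = 90 \left(-115\right) = -10350$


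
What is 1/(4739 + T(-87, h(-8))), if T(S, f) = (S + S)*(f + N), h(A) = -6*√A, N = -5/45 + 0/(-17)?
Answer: 42825/282251017 - 18792*I*√2/282251017 ≈ 0.00015173 - 9.4157e-5*I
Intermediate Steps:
N = -⅑ (N = -5*1/45 + 0*(-1/17) = -⅑ + 0 = -⅑ ≈ -0.11111)
T(S, f) = 2*S*(-⅑ + f) (T(S, f) = (S + S)*(f - ⅑) = (2*S)*(-⅑ + f) = 2*S*(-⅑ + f))
1/(4739 + T(-87, h(-8))) = 1/(4739 + (2/9)*(-87)*(-1 + 9*(-12*I*√2))) = 1/(4739 + (2/9)*(-87)*(-1 - 108*I*√2)) = 1/(4739 + (58/3 + 2088*I*√2)) = 1/(14275/3 + 2088*I*√2)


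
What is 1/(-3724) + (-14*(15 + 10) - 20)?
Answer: -1377881/3724 ≈ -370.00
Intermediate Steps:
1/(-3724) + (-14*(15 + 10) - 20) = -1/3724 + (-14*25 - 20) = -1/3724 + (-350 - 20) = -1/3724 - 370 = -1377881/3724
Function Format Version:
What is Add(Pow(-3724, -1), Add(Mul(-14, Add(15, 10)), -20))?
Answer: Rational(-1377881, 3724) ≈ -370.00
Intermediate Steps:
Add(Pow(-3724, -1), Add(Mul(-14, Add(15, 10)), -20)) = Add(Rational(-1, 3724), Add(Mul(-14, 25), -20)) = Add(Rational(-1, 3724), Add(-350, -20)) = Add(Rational(-1, 3724), -370) = Rational(-1377881, 3724)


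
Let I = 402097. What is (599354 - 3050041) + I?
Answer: -2048590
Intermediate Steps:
(599354 - 3050041) + I = (599354 - 3050041) + 402097 = -2450687 + 402097 = -2048590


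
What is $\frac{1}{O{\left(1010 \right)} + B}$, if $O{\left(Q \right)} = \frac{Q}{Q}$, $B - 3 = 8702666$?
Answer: $\frac{1}{8702670} \approx 1.1491 \cdot 10^{-7}$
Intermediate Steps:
$B = 8702669$ ($B = 3 + 8702666 = 8702669$)
$O{\left(Q \right)} = 1$
$\frac{1}{O{\left(1010 \right)} + B} = \frac{1}{1 + 8702669} = \frac{1}{8702670}$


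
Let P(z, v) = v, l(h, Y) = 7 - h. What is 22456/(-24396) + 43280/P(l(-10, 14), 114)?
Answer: 2309866/6099 ≈ 378.73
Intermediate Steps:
22456/(-24396) + 43280/P(l(-10, 14), 114) = 22456/(-24396) + 43280/114 = 22456*(-1/24396) + 43280*(1/114) = -5614/6099 + 21640/57 = 2309866/6099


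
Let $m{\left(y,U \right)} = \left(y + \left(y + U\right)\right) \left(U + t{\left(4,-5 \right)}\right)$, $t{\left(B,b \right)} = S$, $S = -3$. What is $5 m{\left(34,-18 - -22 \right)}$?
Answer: $360$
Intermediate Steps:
$t{\left(B,b \right)} = -3$
$m{\left(y,U \right)} = \left(-3 + U\right) \left(U + 2 y\right)$ ($m{\left(y,U \right)} = \left(y + \left(y + U\right)\right) \left(U - 3\right) = \left(y + \left(U + y\right)\right) \left(-3 + U\right) = \left(U + 2 y\right) \left(-3 + U\right) = \left(-3 + U\right) \left(U + 2 y\right)$)
$5 m{\left(34,-18 - -22 \right)} = 5 \left(\left(-18 - -22\right)^{2} - 204 - 3 \left(-18 - -22\right) + 2 \left(-18 - -22\right) 34\right) = 5 \left(\left(-18 + 22\right)^{2} - 204 - 3 \left(-18 + 22\right) + 2 \left(-18 + 22\right) 34\right) = 5 \left(4^{2} - 204 - 12 + 2 \cdot 4 \cdot 34\right) = 5 \left(16 - 204 - 12 + 272\right) = 5 \cdot 72 = 360$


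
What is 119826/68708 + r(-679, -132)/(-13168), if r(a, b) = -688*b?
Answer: -145684905/28273342 ≈ -5.1527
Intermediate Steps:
119826/68708 + r(-679, -132)/(-13168) = 119826/68708 - 688*(-132)/(-13168) = 119826*(1/68708) + 90816*(-1/13168) = 59913/34354 - 5676/823 = -145684905/28273342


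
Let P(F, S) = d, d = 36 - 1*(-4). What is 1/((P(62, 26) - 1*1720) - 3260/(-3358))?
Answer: -1679/2819090 ≈ -0.00059558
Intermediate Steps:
d = 40 (d = 36 + 4 = 40)
P(F, S) = 40
1/((P(62, 26) - 1*1720) - 3260/(-3358)) = 1/((40 - 1*1720) - 3260/(-3358)) = 1/((40 - 1720) - 3260*(-1/3358)) = 1/(-1680 + 1630/1679) = 1/(-2819090/1679) = -1679/2819090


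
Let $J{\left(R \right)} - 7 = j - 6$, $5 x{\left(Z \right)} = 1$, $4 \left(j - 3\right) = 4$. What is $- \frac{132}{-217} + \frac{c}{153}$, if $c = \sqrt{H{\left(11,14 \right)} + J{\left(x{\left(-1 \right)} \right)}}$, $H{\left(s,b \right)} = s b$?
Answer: $\frac{132}{217} + \frac{\sqrt{159}}{153} \approx 0.69071$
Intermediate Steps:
$j = 4$ ($j = 3 + \frac{1}{4} \cdot 4 = 3 + 1 = 4$)
$x{\left(Z \right)} = \frac{1}{5}$ ($x{\left(Z \right)} = \frac{1}{5} \cdot 1 = \frac{1}{5}$)
$H{\left(s,b \right)} = b s$
$J{\left(R \right)} = 5$ ($J{\left(R \right)} = 7 + \left(4 - 6\right) = 7 - 2 = 5$)
$c = \sqrt{159}$ ($c = \sqrt{14 \cdot 11 + 5} = \sqrt{154 + 5} = \sqrt{159} \approx 12.61$)
$- \frac{132}{-217} + \frac{c}{153} = - \frac{132}{-217} + \frac{\sqrt{159}}{153} = \left(-132\right) \left(- \frac{1}{217}\right) + \sqrt{159} \cdot \frac{1}{153} = \frac{132}{217} + \frac{\sqrt{159}}{153}$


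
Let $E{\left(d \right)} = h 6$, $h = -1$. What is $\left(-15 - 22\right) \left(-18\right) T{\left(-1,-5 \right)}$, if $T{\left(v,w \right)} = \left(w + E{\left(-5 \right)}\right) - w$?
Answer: $-3996$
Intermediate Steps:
$E{\left(d \right)} = -6$ ($E{\left(d \right)} = \left(-1\right) 6 = -6$)
$T{\left(v,w \right)} = -6$ ($T{\left(v,w \right)} = \left(w - 6\right) - w = \left(-6 + w\right) - w = -6$)
$\left(-15 - 22\right) \left(-18\right) T{\left(-1,-5 \right)} = \left(-15 - 22\right) \left(-18\right) \left(-6\right) = \left(-37\right) \left(-18\right) \left(-6\right) = 666 \left(-6\right) = -3996$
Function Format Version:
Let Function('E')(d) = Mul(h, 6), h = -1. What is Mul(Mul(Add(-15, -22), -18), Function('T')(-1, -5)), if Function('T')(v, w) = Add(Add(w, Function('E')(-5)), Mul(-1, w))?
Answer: -3996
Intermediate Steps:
Function('E')(d) = -6 (Function('E')(d) = Mul(-1, 6) = -6)
Function('T')(v, w) = -6 (Function('T')(v, w) = Add(Add(w, -6), Mul(-1, w)) = Add(Add(-6, w), Mul(-1, w)) = -6)
Mul(Mul(Add(-15, -22), -18), Function('T')(-1, -5)) = Mul(Mul(Add(-15, -22), -18), -6) = Mul(Mul(-37, -18), -6) = Mul(666, -6) = -3996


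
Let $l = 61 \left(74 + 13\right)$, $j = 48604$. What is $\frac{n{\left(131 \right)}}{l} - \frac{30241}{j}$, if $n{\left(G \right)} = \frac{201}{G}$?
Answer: $- \frac{241543539}{388394564} \approx -0.6219$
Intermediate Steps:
$l = 5307$ ($l = 61 \cdot 87 = 5307$)
$\frac{n{\left(131 \right)}}{l} - \frac{30241}{j} = \frac{201 \cdot \frac{1}{131}}{5307} - \frac{30241}{48604} = 201 \cdot \frac{1}{131} \cdot \frac{1}{5307} - \frac{30241}{48604} = \frac{201}{131} \cdot \frac{1}{5307} - \frac{30241}{48604} = \frac{67}{231739} - \frac{30241}{48604} = - \frac{241543539}{388394564}$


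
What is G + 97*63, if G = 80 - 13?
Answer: 6178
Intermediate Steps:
G = 67
G + 97*63 = 67 + 97*63 = 67 + 6111 = 6178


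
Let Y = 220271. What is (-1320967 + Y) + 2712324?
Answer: 1611628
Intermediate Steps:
(-1320967 + Y) + 2712324 = (-1320967 + 220271) + 2712324 = -1100696 + 2712324 = 1611628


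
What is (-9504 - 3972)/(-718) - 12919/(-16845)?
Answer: 118139531/6047355 ≈ 19.536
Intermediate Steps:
(-9504 - 3972)/(-718) - 12919/(-16845) = -13476*(-1/718) - 12919*(-1/16845) = 6738/359 + 12919/16845 = 118139531/6047355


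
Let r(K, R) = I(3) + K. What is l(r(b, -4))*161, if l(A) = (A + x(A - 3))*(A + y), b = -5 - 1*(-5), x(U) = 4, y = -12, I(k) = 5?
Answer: -10143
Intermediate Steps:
b = 0 (b = -5 + 5 = 0)
r(K, R) = 5 + K
l(A) = (-12 + A)*(4 + A) (l(A) = (A + 4)*(A - 12) = (4 + A)*(-12 + A) = (-12 + A)*(4 + A))
l(r(b, -4))*161 = (-48 + (5 + 0)² - 8*(5 + 0))*161 = (-48 + 5² - 8*5)*161 = (-48 + 25 - 40)*161 = -63*161 = -10143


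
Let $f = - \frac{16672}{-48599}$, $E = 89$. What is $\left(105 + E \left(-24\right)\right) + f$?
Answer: $- \frac{98687897}{48599} \approx -2030.7$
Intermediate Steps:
$f = \frac{16672}{48599}$ ($f = \left(-16672\right) \left(- \frac{1}{48599}\right) = \frac{16672}{48599} \approx 0.34305$)
$\left(105 + E \left(-24\right)\right) + f = \left(105 + 89 \left(-24\right)\right) + \frac{16672}{48599} = \left(105 - 2136\right) + \frac{16672}{48599} = -2031 + \frac{16672}{48599} = - \frac{98687897}{48599}$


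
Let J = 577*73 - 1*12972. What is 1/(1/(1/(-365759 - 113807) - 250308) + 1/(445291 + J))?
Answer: -56951401050730760/107486086711 ≈ -5.2985e+5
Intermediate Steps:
J = 29149 (J = 42121 - 12972 = 29149)
1/(1/(1/(-365759 - 113807) - 250308) + 1/(445291 + J)) = 1/(1/(1/(-365759 - 113807) - 250308) + 1/(445291 + 29149)) = 1/(1/(1/(-479566) - 250308) + 1/474440) = 1/(1/(-1/479566 - 250308) + 1/474440) = 1/(1/(-120039206329/479566) + 1/474440) = 1/(-479566/120039206329 + 1/474440) = 1/(-107486086711/56951401050730760) = -56951401050730760/107486086711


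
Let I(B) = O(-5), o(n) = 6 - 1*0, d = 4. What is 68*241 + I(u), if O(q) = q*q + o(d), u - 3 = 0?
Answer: 16419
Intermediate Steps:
u = 3 (u = 3 + 0 = 3)
o(n) = 6 (o(n) = 6 + 0 = 6)
O(q) = 6 + q² (O(q) = q*q + 6 = q² + 6 = 6 + q²)
I(B) = 31 (I(B) = 6 + (-5)² = 6 + 25 = 31)
68*241 + I(u) = 68*241 + 31 = 16388 + 31 = 16419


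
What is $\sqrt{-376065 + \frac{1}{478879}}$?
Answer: $\frac{i \sqrt{86241142467818786}}{478879} \approx 613.24 i$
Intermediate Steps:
$\sqrt{-376065 + \frac{1}{478879}} = \sqrt{- \frac{180089631134}{478879}} = \frac{i \sqrt{86241142467818786}}{478879}$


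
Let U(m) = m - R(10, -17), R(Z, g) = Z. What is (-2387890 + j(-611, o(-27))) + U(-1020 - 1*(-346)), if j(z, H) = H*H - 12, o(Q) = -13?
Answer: -2388417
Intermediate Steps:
j(z, H) = -12 + H² (j(z, H) = H² - 12 = -12 + H²)
U(m) = -10 + m (U(m) = m - 1*10 = m - 10 = -10 + m)
(-2387890 + j(-611, o(-27))) + U(-1020 - 1*(-346)) = (-2387890 + (-12 + (-13)²)) + (-10 + (-1020 - 1*(-346))) = (-2387890 + (-12 + 169)) + (-10 + (-1020 + 346)) = (-2387890 + 157) + (-10 - 674) = -2387733 - 684 = -2388417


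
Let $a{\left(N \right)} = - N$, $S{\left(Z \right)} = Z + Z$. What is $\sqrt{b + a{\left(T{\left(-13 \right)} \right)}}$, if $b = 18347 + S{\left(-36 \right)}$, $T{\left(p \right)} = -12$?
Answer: $\sqrt{18287} \approx 135.23$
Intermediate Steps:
$S{\left(Z \right)} = 2 Z$
$b = 18275$ ($b = 18347 + 2 \left(-36\right) = 18347 - 72 = 18275$)
$\sqrt{b + a{\left(T{\left(-13 \right)} \right)}} = \sqrt{18275 - -12} = \sqrt{18275 + 12} = \sqrt{18287}$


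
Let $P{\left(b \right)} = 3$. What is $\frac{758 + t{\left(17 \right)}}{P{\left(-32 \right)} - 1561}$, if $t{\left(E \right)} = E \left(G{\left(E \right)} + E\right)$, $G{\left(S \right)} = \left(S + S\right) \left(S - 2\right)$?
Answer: $- \frac{237}{38} \approx -6.2368$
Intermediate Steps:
$G{\left(S \right)} = 2 S \left(-2 + S\right)$
$t{\left(E \right)} = E \left(E + 2 E \left(-2 + E\right)\right)$ ($t{\left(E \right)} = E \left(2 E \left(-2 + E\right) + E\right) = E \left(E + 2 E \left(-2 + E\right)\right)$)
$\frac{758 + t{\left(17 \right)}}{P{\left(-32 \right)} - 1561} = \frac{758 + 17^{2} \left(-3 + 2 \cdot 17\right)}{3 - 1561} = \frac{758 + 289 \left(-3 + 34\right)}{-1558} = \left(758 + 289 \cdot 31\right) \left(- \frac{1}{1558}\right) = \left(758 + 8959\right) \left(- \frac{1}{1558}\right) = 9717 \left(- \frac{1}{1558}\right) = - \frac{237}{38}$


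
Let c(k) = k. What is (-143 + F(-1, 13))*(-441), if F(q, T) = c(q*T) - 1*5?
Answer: 71001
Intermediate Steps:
F(q, T) = -5 + T*q (F(q, T) = q*T - 1*5 = T*q - 5 = -5 + T*q)
(-143 + F(-1, 13))*(-441) = (-143 + (-5 + 13*(-1)))*(-441) = (-143 + (-5 - 13))*(-441) = (-143 - 18)*(-441) = -161*(-441) = 71001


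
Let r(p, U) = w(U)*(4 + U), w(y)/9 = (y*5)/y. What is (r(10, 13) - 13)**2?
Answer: 565504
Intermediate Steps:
w(y) = 45 (w(y) = 9*((y*5)/y) = 9*((5*y)/y) = 9*5 = 45)
r(p, U) = 180 + 45*U (r(p, U) = 45*(4 + U) = 180 + 45*U)
(r(10, 13) - 13)**2 = ((180 + 45*13) - 13)**2 = ((180 + 585) - 13)**2 = (765 - 13)**2 = 752**2 = 565504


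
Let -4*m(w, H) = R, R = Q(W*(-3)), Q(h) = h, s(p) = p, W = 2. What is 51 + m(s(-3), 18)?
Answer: 105/2 ≈ 52.500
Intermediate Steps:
R = -6 (R = 2*(-3) = -6)
m(w, H) = 3/2 (m(w, H) = -1/4*(-6) = 3/2)
51 + m(s(-3), 18) = 51 + 3/2 = 105/2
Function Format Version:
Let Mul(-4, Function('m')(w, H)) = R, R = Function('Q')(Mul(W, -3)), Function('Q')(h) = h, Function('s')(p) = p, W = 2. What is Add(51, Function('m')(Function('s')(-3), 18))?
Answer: Rational(105, 2) ≈ 52.500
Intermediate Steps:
R = -6 (R = Mul(2, -3) = -6)
Function('m')(w, H) = Rational(3, 2) (Function('m')(w, H) = Mul(Rational(-1, 4), -6) = Rational(3, 2))
Add(51, Function('m')(Function('s')(-3), 18)) = Add(51, Rational(3, 2)) = Rational(105, 2)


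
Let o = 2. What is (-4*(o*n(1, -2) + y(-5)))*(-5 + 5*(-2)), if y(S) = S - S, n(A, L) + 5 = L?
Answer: -840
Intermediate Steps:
n(A, L) = -5 + L
y(S) = 0
(-4*(o*n(1, -2) + y(-5)))*(-5 + 5*(-2)) = (-4*(2*(-5 - 2) + 0))*(-5 + 5*(-2)) = (-4*(2*(-7) + 0))*(-5 - 10) = -4*(-14 + 0)*(-15) = -4*(-14)*(-15) = 56*(-15) = -840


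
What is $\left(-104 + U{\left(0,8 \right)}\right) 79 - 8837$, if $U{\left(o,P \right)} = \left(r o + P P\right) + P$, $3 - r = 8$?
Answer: $-11365$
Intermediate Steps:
$r = -5$ ($r = 3 - 8 = -5$)
$U{\left(o,P \right)} = P + P^{2} - 5 o$ ($U{\left(o,P \right)} = \left(- 5 o + P P\right) + P = \left(- 5 o + P^{2}\right) + P = \left(P^{2} - 5 o\right) + P = P + P^{2} - 5 o$)
$\left(-104 + U{\left(0,8 \right)}\right) 79 - 8837 = \left(-104 + \left(8 + 8^{2} - 0\right)\right) 79 - 8837 = \left(-104 + \left(8 + 64 + 0\right)\right) 79 - 8837 = \left(-104 + 72\right) 79 - 8837 = \left(-32\right) 79 - 8837 = -2528 - 8837 = -11365$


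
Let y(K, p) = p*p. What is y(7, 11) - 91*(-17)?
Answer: 1668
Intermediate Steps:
y(K, p) = p**2
y(7, 11) - 91*(-17) = 11**2 - 91*(-17) = 121 + 1547 = 1668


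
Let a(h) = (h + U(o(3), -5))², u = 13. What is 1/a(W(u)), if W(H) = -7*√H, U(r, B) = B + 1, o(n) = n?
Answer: 653/385641 - 56*√13/385641 ≈ 0.0011697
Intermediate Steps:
U(r, B) = 1 + B
a(h) = (-4 + h)² (a(h) = (h + (1 - 5))² = (h - 4)² = (-4 + h)²)
1/a(W(u)) = 1/((-4 - 7*√13)²) = (-4 - 7*√13)⁻²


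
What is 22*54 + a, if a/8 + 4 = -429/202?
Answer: 115040/101 ≈ 1139.0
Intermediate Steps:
a = -4948/101 (a = -32 + 8*(-429/202) = -32 - 1716/101 = -4948/101 ≈ -48.990)
22*54 + a = 22*54 - 4948/101 = 1188 - 4948/101 = 115040/101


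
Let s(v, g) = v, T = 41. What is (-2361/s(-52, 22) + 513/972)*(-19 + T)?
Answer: 118228/117 ≈ 1010.5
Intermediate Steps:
(-2361/s(-52, 22) + 513/972)*(-19 + T) = (-2361/(-52) + 513/972)*(-19 + 41) = (-2361*(-1/52) + 513*(1/972))*22 = (2361/52 + 19/36)*22 = (5374/117)*22 = 118228/117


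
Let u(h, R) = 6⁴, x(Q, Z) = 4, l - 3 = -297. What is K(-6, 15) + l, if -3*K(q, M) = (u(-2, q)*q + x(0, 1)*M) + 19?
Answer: 6815/3 ≈ 2271.7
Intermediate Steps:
l = -294 (l = 3 - 297 = -294)
u(h, R) = 1296
K(q, M) = -19/3 - 432*q - 4*M/3 (K(q, M) = -((1296*q + 4*M) + 19)/3 = -((4*M + 1296*q) + 19)/3 = -(19 + 4*M + 1296*q)/3 = -19/3 - 432*q - 4*M/3)
K(-6, 15) + l = (-19/3 - 432*(-6) - 4/3*15) - 294 = (-19/3 + 2592 - 20) - 294 = 7697/3 - 294 = 6815/3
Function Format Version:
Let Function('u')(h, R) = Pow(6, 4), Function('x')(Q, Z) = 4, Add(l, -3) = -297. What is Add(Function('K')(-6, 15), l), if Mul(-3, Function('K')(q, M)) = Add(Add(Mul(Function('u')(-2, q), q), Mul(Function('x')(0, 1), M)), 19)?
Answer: Rational(6815, 3) ≈ 2271.7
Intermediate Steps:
l = -294 (l = Add(3, -297) = -294)
Function('u')(h, R) = 1296
Function('K')(q, M) = Add(Rational(-19, 3), Mul(-432, q), Mul(Rational(-4, 3), M)) (Function('K')(q, M) = Mul(Rational(-1, 3), Add(Add(Mul(1296, q), Mul(4, M)), 19)) = Mul(Rational(-1, 3), Add(Add(Mul(4, M), Mul(1296, q)), 19)) = Mul(Rational(-1, 3), Add(19, Mul(4, M), Mul(1296, q))) = Add(Rational(-19, 3), Mul(-432, q), Mul(Rational(-4, 3), M)))
Add(Function('K')(-6, 15), l) = Add(Add(Rational(-19, 3), Mul(-432, -6), Mul(Rational(-4, 3), 15)), -294) = Add(Add(Rational(-19, 3), 2592, -20), -294) = Add(Rational(7697, 3), -294) = Rational(6815, 3)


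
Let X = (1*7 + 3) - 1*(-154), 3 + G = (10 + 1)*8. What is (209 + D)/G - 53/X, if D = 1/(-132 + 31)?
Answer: 3006707/1407940 ≈ 2.1355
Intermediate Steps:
G = 85 (G = -3 + (10 + 1)*8 = -3 + 11*8 = -3 + 88 = 85)
X = 164 (X = (7 + 3) + 154 = 10 + 154 = 164)
D = -1/101 (D = 1/(-101) = -1/101 ≈ -0.0099010)
(209 + D)/G - 53/X = (209 - 1/101)/85 - 53/164 = (21108/101)*(1/85) - 53*1/164 = 21108/8585 - 53/164 = 3006707/1407940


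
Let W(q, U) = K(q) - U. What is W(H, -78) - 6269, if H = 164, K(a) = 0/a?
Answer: -6191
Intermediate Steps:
K(a) = 0
W(q, U) = -U (W(q, U) = 0 - U = -U)
W(H, -78) - 6269 = -1*(-78) - 6269 = 78 - 6269 = -6191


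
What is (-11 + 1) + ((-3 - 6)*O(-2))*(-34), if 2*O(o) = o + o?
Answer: -622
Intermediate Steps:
O(o) = o (O(o) = (o + o)/2 = (2*o)/2 = o)
(-11 + 1) + ((-3 - 6)*O(-2))*(-34) = (-11 + 1) + ((-3 - 6)*(-2))*(-34) = -10 - 9*(-2)*(-34) = -10 + 18*(-34) = -10 - 612 = -622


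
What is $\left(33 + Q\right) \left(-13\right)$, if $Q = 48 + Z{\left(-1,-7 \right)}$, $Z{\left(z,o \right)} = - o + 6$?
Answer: $-1222$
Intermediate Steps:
$Z{\left(z,o \right)} = 6 - o$
$Q = 61$ ($Q = 48 + \left(6 - -7\right) = 48 + \left(6 + 7\right) = 48 + 13 = 61$)
$\left(33 + Q\right) \left(-13\right) = \left(33 + 61\right) \left(-13\right) = 94 \left(-13\right) = -1222$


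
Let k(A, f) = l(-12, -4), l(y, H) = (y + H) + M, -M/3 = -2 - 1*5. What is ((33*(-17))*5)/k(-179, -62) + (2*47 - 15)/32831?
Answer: -18418112/32831 ≈ -561.00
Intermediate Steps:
M = 21 (M = -3*(-2 - 1*5) = -3*(-2 - 5) = -3*(-7) = 21)
l(y, H) = 21 + H + y (l(y, H) = (y + H) + 21 = (H + y) + 21 = 21 + H + y)
k(A, f) = 5 (k(A, f) = 21 - 4 - 12 = 5)
((33*(-17))*5)/k(-179, -62) + (2*47 - 15)/32831 = ((33*(-17))*5)/5 + (2*47 - 15)/32831 = -561*5*(⅕) + (94 - 15)*(1/32831) = -2805*⅕ + 79*(1/32831) = -561 + 79/32831 = -18418112/32831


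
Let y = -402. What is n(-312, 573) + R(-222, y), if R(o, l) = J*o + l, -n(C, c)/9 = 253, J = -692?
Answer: 150945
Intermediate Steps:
n(C, c) = -2277 (n(C, c) = -9*253 = -2277)
R(o, l) = l - 692*o (R(o, l) = -692*o + l = l - 692*o)
n(-312, 573) + R(-222, y) = -2277 + (-402 - 692*(-222)) = -2277 + (-402 + 153624) = -2277 + 153222 = 150945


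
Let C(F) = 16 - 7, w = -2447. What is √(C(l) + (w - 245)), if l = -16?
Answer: I*√2683 ≈ 51.798*I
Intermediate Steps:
C(F) = 9
√(C(l) + (w - 245)) = √(9 + (-2447 - 245)) = √(9 - 2692) = √(-2683) = I*√2683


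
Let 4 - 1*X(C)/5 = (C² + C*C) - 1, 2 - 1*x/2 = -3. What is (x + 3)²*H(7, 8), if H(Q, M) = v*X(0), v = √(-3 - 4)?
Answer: 4225*I*√7 ≈ 11178.0*I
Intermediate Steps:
x = 10 (x = 4 - 2*(-3) = 4 + 6 = 10)
X(C) = 25 - 10*C² (X(C) = 20 - 5*((C² + C*C) - 1) = 20 - 5*((C² + C²) - 1) = 20 - 5*(2*C² - 1) = 20 - 5*(-1 + 2*C²) = 20 + (5 - 10*C²) = 25 - 10*C²)
v = I*√7 (v = √(-7) = I*√7 ≈ 2.6458*I)
H(Q, M) = 25*I*√7 (H(Q, M) = (I*√7)*(25 - 10*0²) = (I*√7)*(25 - 10*0) = (I*√7)*(25 + 0) = (I*√7)*25 = 25*I*√7)
(x + 3)²*H(7, 8) = (10 + 3)²*(25*I*√7) = 13²*(25*I*√7) = 169*(25*I*√7) = 4225*I*√7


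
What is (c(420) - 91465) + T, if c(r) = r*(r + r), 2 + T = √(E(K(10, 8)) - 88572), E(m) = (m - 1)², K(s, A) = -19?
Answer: 261333 + 2*I*√22043 ≈ 2.6133e+5 + 296.94*I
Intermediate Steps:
E(m) = (-1 + m)²
T = -2 + 2*I*√22043 (T = -2 + √((-1 - 19)² - 88572) = -2 + √((-20)² - 88572) = -2 + √(400 - 88572) = -2 + √(-88172) = -2 + 2*I*√22043 ≈ -2.0 + 296.94*I)
c(r) = 2*r² (c(r) = r*(2*r) = 2*r²)
(c(420) - 91465) + T = (2*420² - 91465) + (-2 + 2*I*√22043) = (2*176400 - 91465) + (-2 + 2*I*√22043) = (352800 - 91465) + (-2 + 2*I*√22043) = 261335 + (-2 + 2*I*√22043) = 261333 + 2*I*√22043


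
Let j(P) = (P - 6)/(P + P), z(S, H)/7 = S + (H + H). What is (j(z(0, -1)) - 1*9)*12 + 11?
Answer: -619/7 ≈ -88.429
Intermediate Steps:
z(S, H) = 7*S + 14*H (z(S, H) = 7*(S + (H + H)) = 7*(S + 2*H) = 7*S + 14*H)
j(P) = (-6 + P)/(2*P) (j(P) = (-6 + P)/((2*P)) = (-6 + P)*(1/(2*P)) = (-6 + P)/(2*P))
(j(z(0, -1)) - 1*9)*12 + 11 = ((-6 + (7*0 + 14*(-1)))/(2*(7*0 + 14*(-1))) - 1*9)*12 + 11 = ((-6 + (0 - 14))/(2*(0 - 14)) - 9)*12 + 11 = ((1/2)*(-6 - 14)/(-14) - 9)*12 + 11 = ((1/2)*(-1/14)*(-20) - 9)*12 + 11 = (5/7 - 9)*12 + 11 = -58/7*12 + 11 = -696/7 + 11 = -619/7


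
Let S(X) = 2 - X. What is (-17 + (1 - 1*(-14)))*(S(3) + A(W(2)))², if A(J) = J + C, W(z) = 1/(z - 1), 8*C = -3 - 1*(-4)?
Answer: -1/32 ≈ -0.031250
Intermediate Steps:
C = ⅛ (C = (-3 - 1*(-4))/8 = (-3 + 4)/8 = (⅛)*1 = ⅛ ≈ 0.12500)
W(z) = 1/(-1 + z)
A(J) = ⅛ + J (A(J) = J + ⅛ = ⅛ + J)
(-17 + (1 - 1*(-14)))*(S(3) + A(W(2)))² = (-17 + (1 - 1*(-14)))*((2 - 1*3) + (⅛ + 1/(-1 + 2)))² = (-17 + (1 + 14))*((2 - 3) + (⅛ + 1/1))² = (-17 + 15)*(-1 + (⅛ + 1))² = -2*(-1 + 9/8)² = -2*(⅛)² = -2*1/64 = -1/32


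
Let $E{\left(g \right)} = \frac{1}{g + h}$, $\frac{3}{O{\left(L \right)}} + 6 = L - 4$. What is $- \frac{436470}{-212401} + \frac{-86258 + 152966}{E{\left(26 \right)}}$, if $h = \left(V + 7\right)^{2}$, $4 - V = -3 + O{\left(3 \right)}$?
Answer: $\frac{23226789740190}{1486807} \approx 1.5622 \cdot 10^{7}$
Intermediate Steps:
$O{\left(L \right)} = \frac{3}{-10 + L}$ ($O{\left(L \right)} = \frac{3}{-6 + \left(L - 4\right)} = \frac{3}{-6 + \left(-4 + L\right)} = \frac{3}{-10 + L}$)
$V = \frac{52}{7}$ ($V = 4 - \left(-3 + \frac{3}{-10 + 3}\right) = 4 - \left(-3 + \frac{3}{-7}\right) = 4 - \left(-3 + 3 \left(- \frac{1}{7}\right)\right) = 4 - \left(-3 - \frac{3}{7}\right) = 4 - - \frac{24}{7} = 4 + \frac{24}{7} = \frac{52}{7} \approx 7.4286$)
$h = \frac{10201}{49}$ ($h = \left(\frac{52}{7} + 7\right)^{2} = \left(\frac{101}{7}\right)^{2} = \frac{10201}{49} \approx 208.18$)
$E{\left(g \right)} = \frac{1}{\frac{10201}{49} + g}$ ($E{\left(g \right)} = \frac{1}{g + \frac{10201}{49}} = \frac{1}{\frac{10201}{49} + g}$)
$- \frac{436470}{-212401} + \frac{-86258 + 152966}{E{\left(26 \right)}} = - \frac{436470}{-212401} + \frac{-86258 + 152966}{49 \frac{1}{10201 + 49 \cdot 26}} = \left(-436470\right) \left(- \frac{1}{212401}\right) + \frac{66708}{49 \frac{1}{10201 + 1274}} = \frac{436470}{212401} + \frac{66708}{49 \cdot \frac{1}{11475}} = \frac{436470}{212401} + \frac{66708}{\frac{49}{11475}} = \frac{436470}{212401} + 66708 \cdot \frac{11475}{49} = \frac{436470}{212401} + \frac{765474300}{49} = \frac{23226789740190}{1486807}$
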